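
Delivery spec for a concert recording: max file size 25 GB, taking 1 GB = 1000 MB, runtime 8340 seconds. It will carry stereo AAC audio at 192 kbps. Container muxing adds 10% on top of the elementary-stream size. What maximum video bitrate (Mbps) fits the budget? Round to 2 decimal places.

21.61 Mbps

Budget: 25 GB = 200000.0 Mb.
Stream payload after overhead: 200000.0 / 1.10 = 181818.2 Mb.
Total bitrate budget: 181818.2 Mb / 8340 s = 21.801 Mbps.
Audio: 192 kbps = 0.192 Mbps.
Video: 21.801 − 0.192 = 21.609 Mbps.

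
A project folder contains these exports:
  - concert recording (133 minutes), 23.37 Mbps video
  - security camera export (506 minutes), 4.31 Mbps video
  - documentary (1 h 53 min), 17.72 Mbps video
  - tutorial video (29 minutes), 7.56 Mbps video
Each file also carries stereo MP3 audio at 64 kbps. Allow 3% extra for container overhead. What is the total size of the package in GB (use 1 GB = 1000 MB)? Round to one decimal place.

58.4 GB

Audio: 64 kbps = 0.064 Mbps.
concert recording: 23.434 Mbps × 7980 s × 1.03 = 192613.4 Mb
security camera export: 4.374 Mbps × 30360 s × 1.03 = 136778.5 Mb
documentary: 17.784 Mbps × 6780 s × 1.03 = 124192.8 Mb
tutorial video: 7.624 Mbps × 1740 s × 1.03 = 13663.7 Mb
Total: 467248.4 Mb = 58406.1 MB.
= 58.41 GB.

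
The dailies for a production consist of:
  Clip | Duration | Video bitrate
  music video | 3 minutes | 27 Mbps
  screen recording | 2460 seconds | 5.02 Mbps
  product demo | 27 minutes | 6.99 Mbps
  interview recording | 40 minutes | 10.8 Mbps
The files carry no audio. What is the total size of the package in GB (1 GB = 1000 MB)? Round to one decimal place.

6.8 GB

music video: 27.000 Mbps × 180 s = 4860.0 Mb
screen recording: 5.020 Mbps × 2460 s = 12349.2 Mb
product demo: 6.990 Mbps × 1620 s = 11323.8 Mb
interview recording: 10.800 Mbps × 2400 s = 25920.0 Mb
Total: 54453.0 Mb = 6806.6 MB.
= 6.807 GB.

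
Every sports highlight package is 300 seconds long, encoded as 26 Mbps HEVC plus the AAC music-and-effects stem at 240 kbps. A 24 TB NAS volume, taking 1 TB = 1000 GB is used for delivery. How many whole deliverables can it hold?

24390

Audio: 240 kbps = 0.240 Mbps.
Total bitrate: 26.240 Mbps.
Per item: 26.240 Mbps × 300 s = 7,872 Mb = 984.0 MB.
Capacity: 24 TB = 192,000,000 Mb; 24390.24 items → 24390 complete.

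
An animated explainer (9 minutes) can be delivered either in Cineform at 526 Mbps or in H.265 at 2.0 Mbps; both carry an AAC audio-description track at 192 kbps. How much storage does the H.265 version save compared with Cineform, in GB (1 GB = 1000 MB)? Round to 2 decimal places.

35.37 GB

9 min = 540 s
Audio: 192 kbps = 0.192 Mbps.
Cineform: 526.192 Mbps × 540 s = 284143.7 Mb = 35.518 GB.
H.265: 2.192 Mbps × 540 s = 1183.7 Mb = 0.148 GB.
Saving: 35.518 − 0.148 = 35.370 GB.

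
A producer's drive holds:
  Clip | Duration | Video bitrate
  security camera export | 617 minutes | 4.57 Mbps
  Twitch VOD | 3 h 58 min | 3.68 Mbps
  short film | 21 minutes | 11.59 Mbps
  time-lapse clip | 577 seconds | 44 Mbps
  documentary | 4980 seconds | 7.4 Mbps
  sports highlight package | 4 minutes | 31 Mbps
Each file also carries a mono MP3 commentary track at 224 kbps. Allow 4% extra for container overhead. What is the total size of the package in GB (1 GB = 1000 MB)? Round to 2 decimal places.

41.48 GB

Audio: 224 kbps = 0.224 Mbps.
security camera export: 4.794 Mbps × 37020 s × 1.04 = 184572.8 Mb
Twitch VOD: 3.904 Mbps × 14280 s × 1.04 = 57979.1 Mb
short film: 11.814 Mbps × 1260 s × 1.04 = 15481.1 Mb
time-lapse clip: 44.224 Mbps × 577 s × 1.04 = 26537.9 Mb
documentary: 7.624 Mbps × 4980 s × 1.04 = 39486.2 Mb
sports highlight package: 31.224 Mbps × 240 s × 1.04 = 7793.5 Mb
Total: 331850.7 Mb = 41481.3 MB.
= 41.48 GB.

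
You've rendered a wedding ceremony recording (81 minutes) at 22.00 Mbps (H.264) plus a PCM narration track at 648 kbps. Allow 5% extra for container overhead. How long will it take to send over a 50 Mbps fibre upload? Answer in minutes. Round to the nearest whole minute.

81 min = 4860 s
Audio: 648 kbps = 0.648 Mbps.
Total bitrate: 22.648 Mbps.
File: 22.648 Mbps × 4860 s = 110069.3 Mb.
With 5% container overhead: ×1.05. → 115572.7 Mb.
At 50 Mbps: 115572.7 / 50 = 2311.5 s ≈ 38.5 minutes.

39 minutes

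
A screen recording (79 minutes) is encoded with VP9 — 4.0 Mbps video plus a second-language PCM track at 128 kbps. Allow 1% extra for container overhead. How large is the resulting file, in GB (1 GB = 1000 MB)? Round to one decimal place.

2.5 GB

79 min = 4740 s
Audio: 128 kbps = 0.128 Mbps.
Total bitrate: 4.0 + 0.128 = 4.128 Mbps.
Stream data: 4.128 Mbps × 4740 s = 19566.7 Mb.
With 1% container overhead: ×1.01.
19,762 Mb ÷ 8 = 2,470 MB → 2.470 GB.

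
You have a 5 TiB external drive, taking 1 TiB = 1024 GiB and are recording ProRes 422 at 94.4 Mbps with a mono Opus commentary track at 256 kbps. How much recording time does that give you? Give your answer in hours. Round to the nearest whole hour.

129 hours

Audio: 256 kbps = 0.256 Mbps.
Total bitrate: 94.4 + 0.256 = 94.656 Mbps.
Capacity: 5 TiB = 43,980,465 Mb.
Recording time: 43,980,465 / 94.656 = 464,635 s ≈ 129 hours.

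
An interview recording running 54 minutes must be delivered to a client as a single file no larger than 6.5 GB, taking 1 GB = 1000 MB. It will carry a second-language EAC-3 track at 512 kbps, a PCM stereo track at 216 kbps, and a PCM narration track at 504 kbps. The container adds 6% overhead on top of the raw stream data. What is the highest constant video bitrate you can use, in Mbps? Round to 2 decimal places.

Budget: 6.5 GB = 52000.0 Mb.
Stream payload after overhead: 52000.0 / 1.06 = 49056.6 Mb.
54 min = 3240 s
Total bitrate budget: 49056.6 Mb / 3240 s = 15.141 Mbps.
Audio total: 512 + 216 + 504 = 1232 kbps = 1.232 Mbps.
Video: 15.141 − 1.232 = 13.909 Mbps.

13.91 Mbps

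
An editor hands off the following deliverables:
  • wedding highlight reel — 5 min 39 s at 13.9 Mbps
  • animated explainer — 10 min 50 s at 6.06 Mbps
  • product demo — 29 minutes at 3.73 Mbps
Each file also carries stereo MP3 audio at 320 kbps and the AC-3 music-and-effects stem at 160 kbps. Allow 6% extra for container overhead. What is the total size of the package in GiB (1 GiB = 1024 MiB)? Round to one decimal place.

Audio total: 320 + 160 = 480 kbps = 0.480 Mbps.
wedding highlight reel: 14.380 Mbps × 339 s × 1.06 = 5167.3 Mb
animated explainer: 6.540 Mbps × 650 s × 1.06 = 4506.1 Mb
product demo: 4.210 Mbps × 1740 s × 1.06 = 7764.9 Mb
Total: 17438.3 Mb = 2179.8 MB.
= 2.030 GiB.

2.0 GiB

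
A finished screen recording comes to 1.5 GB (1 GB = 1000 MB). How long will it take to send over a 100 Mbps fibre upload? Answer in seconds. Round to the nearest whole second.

File: 1.5 GB = 12000.0 Mb.
At 100 Mbps: 12000.0 / 100 = 120.0 s ≈ 120 seconds.

120 seconds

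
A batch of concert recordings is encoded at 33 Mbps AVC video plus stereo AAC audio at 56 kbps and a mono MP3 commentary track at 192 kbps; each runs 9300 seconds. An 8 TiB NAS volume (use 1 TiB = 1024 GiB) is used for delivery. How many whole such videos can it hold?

227

Audio total: 56 + 192 = 248 kbps = 0.248 Mbps.
Total bitrate: 33.248 Mbps.
Per item: 33.248 Mbps × 9300 s = 309,206 Mb = 38,651 MB.
Capacity: 8 TiB = 70,368,744 Mb; 227.58 items → 227 complete.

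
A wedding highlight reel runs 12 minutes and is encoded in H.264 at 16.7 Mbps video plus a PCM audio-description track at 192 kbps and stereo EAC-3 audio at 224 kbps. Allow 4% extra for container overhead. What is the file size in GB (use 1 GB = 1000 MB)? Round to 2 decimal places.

12 min = 720 s
Audio total: 192 + 224 = 416 kbps = 0.416 Mbps.
Total bitrate: 16.7 + 0.416 = 17.116 Mbps.
Stream data: 17.116 Mbps × 720 s = 12323.5 Mb.
With 4% container overhead: ×1.04.
12,816 Mb ÷ 8 = 1,602 MB → 1.602 GB.

1.60 GB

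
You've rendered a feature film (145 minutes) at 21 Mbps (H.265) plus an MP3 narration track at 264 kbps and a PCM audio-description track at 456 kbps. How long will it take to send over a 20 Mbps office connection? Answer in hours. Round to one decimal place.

2.6 hours

145 min = 8700 s
Audio total: 264 + 456 = 720 kbps = 0.720 Mbps.
Total bitrate: 21.720 Mbps.
File: 21.720 Mbps × 8700 s = 188964.0 Mb.
At 20 Mbps: 188964.0 / 20 = 9448.2 s ≈ 2.62 hours.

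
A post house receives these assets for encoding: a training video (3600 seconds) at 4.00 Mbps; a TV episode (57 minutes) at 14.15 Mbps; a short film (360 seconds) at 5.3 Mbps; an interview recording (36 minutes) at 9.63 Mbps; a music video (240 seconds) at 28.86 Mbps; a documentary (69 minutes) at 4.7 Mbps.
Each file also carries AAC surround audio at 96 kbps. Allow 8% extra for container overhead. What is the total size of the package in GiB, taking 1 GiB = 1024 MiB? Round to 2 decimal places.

Audio: 96 kbps = 0.096 Mbps.
training video: 4.096 Mbps × 3600 s × 1.08 = 15925.2 Mb
TV episode: 14.246 Mbps × 3420 s × 1.08 = 52619.0 Mb
short film: 5.396 Mbps × 360 s × 1.08 = 2098.0 Mb
interview recording: 9.726 Mbps × 2160 s × 1.08 = 22688.8 Mb
music video: 28.956 Mbps × 240 s × 1.08 = 7505.4 Mb
documentary: 4.796 Mbps × 4140 s × 1.08 = 21443.9 Mb
Total: 122280.3 Mb = 15285.0 MB.
= 14.24 GiB.

14.24 GiB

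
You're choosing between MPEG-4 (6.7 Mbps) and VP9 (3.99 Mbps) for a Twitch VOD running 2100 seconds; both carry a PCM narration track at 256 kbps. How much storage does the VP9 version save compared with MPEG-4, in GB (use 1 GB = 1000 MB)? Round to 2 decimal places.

0.71 GB

Audio: 256 kbps = 0.256 Mbps.
MPEG-4: 6.956 Mbps × 2100 s = 14607.6 Mb = 1.826 GB.
VP9: 4.246 Mbps × 2100 s = 8916.6 Mb = 1.115 GB.
Saving: 1.826 − 1.115 = 0.711 GB.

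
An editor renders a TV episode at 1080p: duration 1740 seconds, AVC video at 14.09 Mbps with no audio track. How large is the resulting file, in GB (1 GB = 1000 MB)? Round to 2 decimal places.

3.06 GB

Total bitrate: 14.09 Mbps.
Stream data: 14.090 Mbps × 1740 s = 24516.6 Mb.
24,517 Mb ÷ 8 = 3,065 MB → 3.065 GB.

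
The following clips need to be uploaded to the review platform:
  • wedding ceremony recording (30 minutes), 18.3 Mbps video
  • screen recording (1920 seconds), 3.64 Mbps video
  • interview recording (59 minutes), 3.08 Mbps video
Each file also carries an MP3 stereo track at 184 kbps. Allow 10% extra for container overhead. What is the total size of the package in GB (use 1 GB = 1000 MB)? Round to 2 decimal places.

Audio: 184 kbps = 0.184 Mbps.
wedding ceremony recording: 18.484 Mbps × 1800 s × 1.10 = 36598.3 Mb
screen recording: 3.824 Mbps × 1920 s × 1.10 = 8076.3 Mb
interview recording: 3.264 Mbps × 3540 s × 1.10 = 12710.0 Mb
Total: 57384.6 Mb = 7173.1 MB.
= 7.173 GB.

7.17 GB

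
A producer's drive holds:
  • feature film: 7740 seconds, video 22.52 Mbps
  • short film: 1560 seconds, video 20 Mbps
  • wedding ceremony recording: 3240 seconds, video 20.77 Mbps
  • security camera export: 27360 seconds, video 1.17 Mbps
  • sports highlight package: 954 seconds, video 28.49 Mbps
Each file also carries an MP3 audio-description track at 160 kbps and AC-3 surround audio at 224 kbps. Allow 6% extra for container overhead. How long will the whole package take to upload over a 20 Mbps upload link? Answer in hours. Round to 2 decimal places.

Audio total: 160 + 224 = 384 kbps = 0.384 Mbps.
feature film: 22.904 Mbps × 7740 s × 1.06 = 187913.6 Mb
short film: 20.384 Mbps × 1560 s × 1.06 = 33707.0 Mb
wedding ceremony recording: 21.154 Mbps × 3240 s × 1.06 = 72651.3 Mb
security camera export: 1.554 Mbps × 27360 s × 1.06 = 45068.5 Mb
sports highlight package: 28.874 Mbps × 954 s × 1.06 = 29198.5 Mb
Total: 368538.9 Mb = 46067.4 MB.
At 20 Mbps: 368538.9 / 20 = 18427 s ≈ 5.12 hours.

5.12 hours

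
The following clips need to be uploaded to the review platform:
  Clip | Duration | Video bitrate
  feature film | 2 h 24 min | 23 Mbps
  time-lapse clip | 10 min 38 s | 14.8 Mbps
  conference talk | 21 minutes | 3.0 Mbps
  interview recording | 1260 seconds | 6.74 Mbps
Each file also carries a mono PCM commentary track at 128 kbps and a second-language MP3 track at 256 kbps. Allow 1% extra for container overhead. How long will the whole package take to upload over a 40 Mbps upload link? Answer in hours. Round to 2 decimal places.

1.58 hours

Audio total: 128 + 256 = 384 kbps = 0.384 Mbps.
feature film: 23.384 Mbps × 8640 s × 1.01 = 204058.1 Mb
time-lapse clip: 15.184 Mbps × 638 s × 1.01 = 9784.3 Mb
conference talk: 3.384 Mbps × 1260 s × 1.01 = 4306.5 Mb
interview recording: 7.124 Mbps × 1260 s × 1.01 = 9066.0 Mb
Total: 227214.9 Mb = 28401.9 MB.
At 40 Mbps: 227214.9 / 40 = 5680 s ≈ 1.58 hours.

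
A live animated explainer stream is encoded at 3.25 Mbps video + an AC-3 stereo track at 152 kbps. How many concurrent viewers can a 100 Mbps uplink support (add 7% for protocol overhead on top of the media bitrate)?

Audio: 152 kbps = 0.152 Mbps.
Per-viewer media rate: 3.402 Mbps.
On the wire with 7% overhead: 3.640 Mbps.
100 Mbps = 100.0 Mbps; 100.0 / 3.640 = 27.47 → 27 viewers.

27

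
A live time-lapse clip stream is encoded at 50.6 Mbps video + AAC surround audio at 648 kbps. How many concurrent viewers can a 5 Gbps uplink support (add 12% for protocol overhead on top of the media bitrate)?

Audio: 648 kbps = 0.648 Mbps.
Per-viewer media rate: 51.248 Mbps.
On the wire with 12% overhead: 57.398 Mbps.
5 Gbps = 5,000 Mbps; 5,000 / 57.398 = 87.11 → 87 viewers.

87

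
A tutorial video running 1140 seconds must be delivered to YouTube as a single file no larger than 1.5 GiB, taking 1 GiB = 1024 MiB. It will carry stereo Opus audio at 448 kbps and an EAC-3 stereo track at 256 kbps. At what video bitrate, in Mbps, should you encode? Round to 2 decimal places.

10.60 Mbps

Budget: 1.5 GiB = 12884.9 Mb.
Total bitrate budget: 12884.9 Mb / 1140 s = 11.303 Mbps.
Audio total: 448 + 256 = 704 kbps = 0.704 Mbps.
Video: 11.303 − 0.704 = 10.599 Mbps.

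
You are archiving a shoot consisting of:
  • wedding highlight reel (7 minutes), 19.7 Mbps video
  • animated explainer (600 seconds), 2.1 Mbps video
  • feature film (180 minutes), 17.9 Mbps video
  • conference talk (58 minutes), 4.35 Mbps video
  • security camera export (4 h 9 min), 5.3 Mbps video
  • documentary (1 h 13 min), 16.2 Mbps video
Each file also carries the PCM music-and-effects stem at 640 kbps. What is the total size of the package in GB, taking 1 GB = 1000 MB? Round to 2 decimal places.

48.79 GB

Audio: 640 kbps = 0.640 Mbps.
wedding highlight reel: 20.340 Mbps × 420 s = 8542.8 Mb
animated explainer: 2.740 Mbps × 600 s = 1644.0 Mb
feature film: 18.540 Mbps × 10800 s = 200232.0 Mb
conference talk: 4.990 Mbps × 3480 s = 17365.2 Mb
security camera export: 5.940 Mbps × 14940 s = 88743.6 Mb
documentary: 16.840 Mbps × 4380 s = 73759.2 Mb
Total: 390286.8 Mb = 48785.8 MB.
= 48.79 GB.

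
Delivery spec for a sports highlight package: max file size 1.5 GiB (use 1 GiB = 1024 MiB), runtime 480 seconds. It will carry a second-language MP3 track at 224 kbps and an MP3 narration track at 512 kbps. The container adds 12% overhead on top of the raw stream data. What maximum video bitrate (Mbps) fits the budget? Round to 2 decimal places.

23.23 Mbps

Budget: 1.5 GiB = 12884.9 Mb.
Stream payload after overhead: 12884.9 / 1.12 = 11504.4 Mb.
Total bitrate budget: 11504.4 Mb / 480 s = 23.967 Mbps.
Audio total: 224 + 512 = 736 kbps = 0.736 Mbps.
Video: 23.967 − 0.736 = 23.231 Mbps.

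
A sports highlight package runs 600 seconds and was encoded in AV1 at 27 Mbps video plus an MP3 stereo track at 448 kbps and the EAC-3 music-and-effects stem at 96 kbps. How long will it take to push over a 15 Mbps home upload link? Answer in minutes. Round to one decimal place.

18.4 minutes

Audio total: 448 + 96 = 544 kbps = 0.544 Mbps.
Total bitrate: 27.544 Mbps.
File: 27.544 Mbps × 600 s = 16526.4 Mb.
At 15 Mbps: 16526.4 / 15 = 1101.8 s ≈ 18.4 minutes.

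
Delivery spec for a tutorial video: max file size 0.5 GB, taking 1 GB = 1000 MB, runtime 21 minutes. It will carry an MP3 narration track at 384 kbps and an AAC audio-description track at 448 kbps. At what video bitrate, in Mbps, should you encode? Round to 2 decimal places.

2.34 Mbps

Budget: 0.5 GB = 4000.0 Mb.
21 min = 1260 s
Total bitrate budget: 4000.0 Mb / 1260 s = 3.175 Mbps.
Audio total: 384 + 448 = 832 kbps = 0.832 Mbps.
Video: 3.175 − 0.832 = 2.343 Mbps.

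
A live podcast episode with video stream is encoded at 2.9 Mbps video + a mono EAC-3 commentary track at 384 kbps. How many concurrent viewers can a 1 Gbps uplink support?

Audio: 384 kbps = 0.384 Mbps.
Per-viewer media rate: 3.284 Mbps.
1 Gbps = 1,000 Mbps; 1,000 / 3.284 = 304.51 → 304 viewers.

304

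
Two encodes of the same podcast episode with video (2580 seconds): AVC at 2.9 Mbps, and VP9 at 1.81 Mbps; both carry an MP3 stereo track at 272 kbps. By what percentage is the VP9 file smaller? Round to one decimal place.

Audio: 272 kbps = 0.272 Mbps.
AVC: 3.172 Mbps × 2580 s = 8183.8 Mb = 0.953 GiB.
VP9: 2.082 Mbps × 2580 s = 5371.6 Mb = 0.625 GiB.
Reduction: (1 − 0.625/0.953) × 100 = 34.36%.

34.4%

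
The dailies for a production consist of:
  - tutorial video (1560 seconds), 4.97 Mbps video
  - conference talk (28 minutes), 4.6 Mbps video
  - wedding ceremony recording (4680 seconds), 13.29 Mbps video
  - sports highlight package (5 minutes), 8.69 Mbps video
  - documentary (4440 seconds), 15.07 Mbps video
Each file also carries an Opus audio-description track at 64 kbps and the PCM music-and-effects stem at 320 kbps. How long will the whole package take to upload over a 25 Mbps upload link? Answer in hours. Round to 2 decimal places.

1.69 hours

Audio total: 64 + 320 = 384 kbps = 0.384 Mbps.
tutorial video: 5.354 Mbps × 1560 s = 8352.2 Mb
conference talk: 4.984 Mbps × 1680 s = 8373.1 Mb
wedding ceremony recording: 13.674 Mbps × 4680 s = 63994.3 Mb
sports highlight package: 9.074 Mbps × 300 s = 2722.2 Mb
documentary: 15.454 Mbps × 4440 s = 68615.8 Mb
Total: 152057.6 Mb = 19007.2 MB.
At 25 Mbps: 152057.6 / 25 = 6082 s ≈ 1.69 hours.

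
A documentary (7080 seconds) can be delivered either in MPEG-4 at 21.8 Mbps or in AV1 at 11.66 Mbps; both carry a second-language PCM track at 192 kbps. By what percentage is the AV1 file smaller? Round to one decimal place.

46.1%

Audio: 192 kbps = 0.192 Mbps.
MPEG-4: 21.992 Mbps × 7080 s = 155703.4 Mb = 19.463 GB.
AV1: 11.852 Mbps × 7080 s = 83912.2 Mb = 10.489 GB.
Reduction: (1 − 10.489/19.463) × 100 = 46.11%.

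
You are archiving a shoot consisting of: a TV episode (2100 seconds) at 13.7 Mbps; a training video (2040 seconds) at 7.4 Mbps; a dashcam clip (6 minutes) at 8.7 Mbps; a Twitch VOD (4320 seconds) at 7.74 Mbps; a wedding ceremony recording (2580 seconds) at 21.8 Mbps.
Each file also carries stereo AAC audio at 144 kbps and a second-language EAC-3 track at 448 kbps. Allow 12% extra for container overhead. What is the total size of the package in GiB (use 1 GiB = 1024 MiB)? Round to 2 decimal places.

Audio total: 144 + 448 = 592 kbps = 0.592 Mbps.
TV episode: 14.292 Mbps × 2100 s × 1.12 = 33614.8 Mb
training video: 7.992 Mbps × 2040 s × 1.12 = 18260.1 Mb
dashcam clip: 9.292 Mbps × 360 s × 1.12 = 3746.5 Mb
Twitch VOD: 8.332 Mbps × 4320 s × 1.12 = 40313.5 Mb
wedding ceremony recording: 22.392 Mbps × 2580 s × 1.12 = 64703.9 Mb
Total: 160638.9 Mb = 20079.9 MB.
= 18.70 GiB.

18.70 GiB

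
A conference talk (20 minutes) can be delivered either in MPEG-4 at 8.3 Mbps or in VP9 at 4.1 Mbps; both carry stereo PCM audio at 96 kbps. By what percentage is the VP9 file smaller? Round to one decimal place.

50.0%

20 min = 1200 s
Audio: 96 kbps = 0.096 Mbps.
MPEG-4: 8.396 Mbps × 1200 s = 10075.2 Mb = 1.259 GB.
VP9: 4.196 Mbps × 1200 s = 5035.2 Mb = 0.629 GB.
Reduction: (1 − 0.629/1.259) × 100 = 50.02%.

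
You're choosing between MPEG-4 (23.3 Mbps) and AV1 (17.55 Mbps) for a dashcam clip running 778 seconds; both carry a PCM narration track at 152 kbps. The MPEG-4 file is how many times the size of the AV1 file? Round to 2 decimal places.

1.32

Audio: 152 kbps = 0.152 Mbps.
MPEG-4: 23.452 Mbps × 778 s = 18245.7 Mb = 2.281 GB.
AV1: 17.702 Mbps × 778 s = 13772.2 Mb = 1.722 GB.
Ratio: 2.281 / 1.722 = 1.325.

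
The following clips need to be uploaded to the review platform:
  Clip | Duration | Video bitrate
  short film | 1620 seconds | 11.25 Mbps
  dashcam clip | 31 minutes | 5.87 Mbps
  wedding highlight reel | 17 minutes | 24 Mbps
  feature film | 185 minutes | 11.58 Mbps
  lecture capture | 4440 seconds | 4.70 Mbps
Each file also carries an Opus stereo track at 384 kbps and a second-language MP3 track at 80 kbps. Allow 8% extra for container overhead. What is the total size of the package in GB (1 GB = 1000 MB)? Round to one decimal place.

Audio total: 384 + 80 = 464 kbps = 0.464 Mbps.
short film: 11.714 Mbps × 1620 s × 1.08 = 20494.8 Mb
dashcam clip: 6.334 Mbps × 1860 s × 1.08 = 12723.7 Mb
wedding highlight reel: 24.464 Mbps × 1020 s × 1.08 = 26949.5 Mb
feature film: 12.044 Mbps × 11100 s × 1.08 = 144383.5 Mb
lecture capture: 5.164 Mbps × 4440 s × 1.08 = 24762.4 Mb
Total: 229314.0 Mb = 28664.2 MB.
= 28.66 GB.

28.7 GB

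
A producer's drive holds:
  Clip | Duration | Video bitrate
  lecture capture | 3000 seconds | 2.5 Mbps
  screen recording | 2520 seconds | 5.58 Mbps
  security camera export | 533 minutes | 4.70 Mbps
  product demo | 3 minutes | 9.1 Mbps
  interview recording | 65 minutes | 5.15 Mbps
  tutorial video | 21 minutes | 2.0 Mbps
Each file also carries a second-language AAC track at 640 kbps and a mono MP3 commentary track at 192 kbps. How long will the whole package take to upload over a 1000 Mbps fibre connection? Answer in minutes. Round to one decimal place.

3.9 minutes

Audio total: 640 + 192 = 832 kbps = 0.832 Mbps.
lecture capture: 3.332 Mbps × 3000 s = 9996.0 Mb
screen recording: 6.412 Mbps × 2520 s = 16158.2 Mb
security camera export: 5.532 Mbps × 31980 s = 176913.4 Mb
product demo: 9.932 Mbps × 180 s = 1787.8 Mb
interview recording: 5.982 Mbps × 3900 s = 23329.8 Mb
tutorial video: 2.832 Mbps × 1260 s = 3568.3 Mb
Total: 231753.5 Mb = 28969.2 MB.
At 1000 Mbps: 231753.5 / 1000 = 232 s ≈ 3.86 minutes.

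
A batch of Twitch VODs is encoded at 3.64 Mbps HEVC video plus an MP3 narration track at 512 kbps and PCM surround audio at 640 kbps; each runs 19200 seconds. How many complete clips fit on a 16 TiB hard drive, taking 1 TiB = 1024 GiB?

1529

Audio total: 512 + 640 = 1152 kbps = 1.152 Mbps.
Total bitrate: 4.792 Mbps.
Per item: 4.792 Mbps × 19200 s = 92,006 Mb = 11,501 MB.
Capacity: 16 TiB = 140,737,488 Mb; 1529.65 items → 1529 complete.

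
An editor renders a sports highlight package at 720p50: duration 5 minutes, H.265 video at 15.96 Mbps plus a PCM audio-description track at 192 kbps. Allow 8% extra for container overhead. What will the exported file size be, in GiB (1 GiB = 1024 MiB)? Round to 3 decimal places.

5 min = 300 s
Audio: 192 kbps = 0.192 Mbps.
Total bitrate: 15.96 + 0.192 = 16.152 Mbps.
Stream data: 16.152 Mbps × 300 s = 4845.6 Mb.
With 8% container overhead: ×1.08.
5,233 Mb = 654,156,000 bytes ÷ 1,073,741,824 = 0.6092 GiB.

0.609 GiB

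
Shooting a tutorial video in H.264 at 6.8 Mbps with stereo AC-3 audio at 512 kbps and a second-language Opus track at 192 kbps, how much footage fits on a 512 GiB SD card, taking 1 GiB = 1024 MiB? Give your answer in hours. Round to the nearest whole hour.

163 hours

Audio total: 512 + 192 = 704 kbps = 0.704 Mbps.
Total bitrate: 6.8 + 0.704 = 7.504 Mbps.
Capacity: 512 GiB = 4,398,047 Mb.
Recording time: 4,398,047 / 7.504 = 586,094 s ≈ 163 hours.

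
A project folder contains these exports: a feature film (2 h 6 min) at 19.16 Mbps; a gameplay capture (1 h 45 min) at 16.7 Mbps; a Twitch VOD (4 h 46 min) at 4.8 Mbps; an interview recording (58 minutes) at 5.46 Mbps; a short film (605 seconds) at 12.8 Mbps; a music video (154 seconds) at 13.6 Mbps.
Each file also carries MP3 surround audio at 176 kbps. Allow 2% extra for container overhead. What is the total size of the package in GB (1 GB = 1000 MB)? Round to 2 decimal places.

46.85 GB

Audio: 176 kbps = 0.176 Mbps.
feature film: 19.336 Mbps × 7560 s × 1.02 = 149103.8 Mb
gameplay capture: 16.876 Mbps × 6300 s × 1.02 = 108445.2 Mb
Twitch VOD: 4.976 Mbps × 17160 s × 1.02 = 87095.9 Mb
interview recording: 5.636 Mbps × 3480 s × 1.02 = 20005.5 Mb
short film: 12.976 Mbps × 605 s × 1.02 = 8007.5 Mb
music video: 13.776 Mbps × 154 s × 1.02 = 2163.9 Mb
Total: 374821.8 Mb = 46852.7 MB.
= 46.85 GB.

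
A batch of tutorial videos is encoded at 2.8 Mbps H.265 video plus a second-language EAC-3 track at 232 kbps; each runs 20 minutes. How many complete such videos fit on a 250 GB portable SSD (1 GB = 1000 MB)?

549

20 min = 1200 s
Audio: 232 kbps = 0.232 Mbps.
Total bitrate: 3.032 Mbps.
Per item: 3.032 Mbps × 1200 s = 3,638 Mb = 454.8 MB.
Capacity: 250 GB = 2,000,000 Mb; 549.69 items → 549 complete.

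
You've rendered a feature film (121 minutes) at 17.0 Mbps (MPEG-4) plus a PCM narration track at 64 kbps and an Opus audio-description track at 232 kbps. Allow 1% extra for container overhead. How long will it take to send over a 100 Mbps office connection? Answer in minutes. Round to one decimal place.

121 min = 7260 s
Audio total: 64 + 232 = 296 kbps = 0.296 Mbps.
Total bitrate: 17.296 Mbps.
File: 17.296 Mbps × 7260 s = 125569.0 Mb.
With 1% container overhead: ×1.01. → 126824.6 Mb.
At 100 Mbps: 126824.6 / 100 = 1268.2 s ≈ 21.1 minutes.

21.1 minutes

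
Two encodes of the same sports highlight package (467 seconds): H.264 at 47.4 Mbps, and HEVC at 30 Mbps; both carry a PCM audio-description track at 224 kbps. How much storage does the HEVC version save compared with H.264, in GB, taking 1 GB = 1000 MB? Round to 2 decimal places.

1.02 GB

Audio: 224 kbps = 0.224 Mbps.
H.264: 47.624 Mbps × 467 s = 22240.4 Mb = 2.780 GB.
HEVC: 30.224 Mbps × 467 s = 14114.6 Mb = 1.764 GB.
Saving: 2.780 − 1.764 = 1.016 GB.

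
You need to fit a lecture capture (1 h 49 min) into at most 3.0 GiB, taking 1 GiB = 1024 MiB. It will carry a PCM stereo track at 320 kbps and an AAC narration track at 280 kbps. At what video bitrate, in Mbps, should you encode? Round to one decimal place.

Budget: 3.0 GiB = 25769.8 Mb.
1 h 49 min = 109 min = 6540 s
Total bitrate budget: 25769.8 Mb / 6540 s = 3.940 Mbps.
Audio total: 320 + 280 = 600 kbps = 0.600 Mbps.
Video: 3.940 − 0.600 = 3.340 Mbps.

3.3 Mbps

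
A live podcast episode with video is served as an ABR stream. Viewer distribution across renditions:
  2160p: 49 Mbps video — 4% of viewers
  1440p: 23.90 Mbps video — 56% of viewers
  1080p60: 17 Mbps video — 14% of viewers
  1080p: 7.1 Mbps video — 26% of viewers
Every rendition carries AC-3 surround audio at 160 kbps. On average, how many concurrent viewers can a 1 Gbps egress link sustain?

Audio: 160 kbps = 0.160 Mbps.
Average per-viewer bitrate: 0.04×49.160 + 0.56×24.060 + 0.14×17.160 + 0.26×7.260 = 19.730 Mbps.
1 Gbps = 1,000 Mbps; 1,000 / 19.730 = 50.68 → 50.

50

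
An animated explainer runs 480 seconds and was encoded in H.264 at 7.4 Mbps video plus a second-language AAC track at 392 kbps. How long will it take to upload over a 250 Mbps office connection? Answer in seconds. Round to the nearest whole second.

Audio: 392 kbps = 0.392 Mbps.
Total bitrate: 7.792 Mbps.
File: 7.792 Mbps × 480 s = 3740.2 Mb.
At 250 Mbps: 3740.2 / 250 = 15.0 s ≈ 15 seconds.

15 seconds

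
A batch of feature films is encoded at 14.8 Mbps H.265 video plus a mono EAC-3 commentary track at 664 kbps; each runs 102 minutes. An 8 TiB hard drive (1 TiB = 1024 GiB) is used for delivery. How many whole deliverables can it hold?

102 min = 6120 s
Audio: 664 kbps = 0.664 Mbps.
Total bitrate: 15.464 Mbps.
Per item: 15.464 Mbps × 6120 s = 94,640 Mb = 11,830 MB.
Capacity: 8 TiB = 70,368,744 Mb; 743.54 items → 743 complete.

743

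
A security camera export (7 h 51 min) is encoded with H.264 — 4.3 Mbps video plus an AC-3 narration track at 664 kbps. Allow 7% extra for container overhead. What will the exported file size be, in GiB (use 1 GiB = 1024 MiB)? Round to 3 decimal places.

7 h 51 min = 471 min = 28260 s
Audio: 664 kbps = 0.664 Mbps.
Total bitrate: 4.3 + 0.664 = 4.964 Mbps.
Stream data: 4.964 Mbps × 28260 s = 140282.6 Mb.
With 7% container overhead: ×1.07.
150,102 Mb = 18,762,803,100 bytes ÷ 1,073,741,824 = 17.47 GiB.

17.474 GiB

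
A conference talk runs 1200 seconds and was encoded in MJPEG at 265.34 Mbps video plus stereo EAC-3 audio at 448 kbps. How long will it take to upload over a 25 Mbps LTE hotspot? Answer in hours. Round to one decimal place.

3.5 hours

Audio: 448 kbps = 0.448 Mbps.
Total bitrate: 265.788 Mbps.
File: 265.788 Mbps × 1200 s = 318945.6 Mb.
At 25 Mbps: 318945.6 / 25 = 12757.8 s ≈ 3.54 hours.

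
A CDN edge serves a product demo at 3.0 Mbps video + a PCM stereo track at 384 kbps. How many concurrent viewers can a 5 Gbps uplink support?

1477

Audio: 384 kbps = 0.384 Mbps.
Per-viewer media rate: 3.384 Mbps.
5 Gbps = 5,000 Mbps; 5,000 / 3.384 = 1477.54 → 1477 viewers.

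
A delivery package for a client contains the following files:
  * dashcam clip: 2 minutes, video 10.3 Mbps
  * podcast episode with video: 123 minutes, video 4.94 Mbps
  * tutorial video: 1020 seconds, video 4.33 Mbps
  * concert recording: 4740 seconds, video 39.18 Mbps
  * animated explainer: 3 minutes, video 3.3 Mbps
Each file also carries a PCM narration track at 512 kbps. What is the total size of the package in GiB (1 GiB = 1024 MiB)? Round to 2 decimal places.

27.39 GiB

Audio: 512 kbps = 0.512 Mbps.
dashcam clip: 10.812 Mbps × 120 s = 1297.4 Mb
podcast episode with video: 5.452 Mbps × 7380 s = 40235.8 Mb
tutorial video: 4.842 Mbps × 1020 s = 4938.8 Mb
concert recording: 39.692 Mbps × 4740 s = 188140.1 Mb
animated explainer: 3.812 Mbps × 180 s = 686.2 Mb
Total: 235298.3 Mb = 29412.3 MB.
= 27.39 GiB.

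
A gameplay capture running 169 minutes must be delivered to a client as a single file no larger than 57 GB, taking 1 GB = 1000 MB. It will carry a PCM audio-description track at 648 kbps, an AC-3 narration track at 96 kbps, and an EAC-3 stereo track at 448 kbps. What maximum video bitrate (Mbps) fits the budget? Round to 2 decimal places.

43.78 Mbps

Budget: 57 GB = 456000.0 Mb.
169 min = 10140 s
Total bitrate budget: 456000.0 Mb / 10140 s = 44.970 Mbps.
Audio total: 648 + 96 + 448 = 1192 kbps = 1.192 Mbps.
Video: 44.970 − 1.192 = 43.778 Mbps.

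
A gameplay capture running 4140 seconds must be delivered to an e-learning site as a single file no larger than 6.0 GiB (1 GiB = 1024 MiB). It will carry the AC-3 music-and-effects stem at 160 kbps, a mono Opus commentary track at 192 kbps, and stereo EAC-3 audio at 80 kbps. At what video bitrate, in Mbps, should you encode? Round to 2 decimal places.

12.02 Mbps

Budget: 6.0 GiB = 51539.6 Mb.
Total bitrate budget: 51539.6 Mb / 4140 s = 12.449 Mbps.
Audio total: 160 + 192 + 80 = 432 kbps = 0.432 Mbps.
Video: 12.449 − 0.432 = 12.017 Mbps.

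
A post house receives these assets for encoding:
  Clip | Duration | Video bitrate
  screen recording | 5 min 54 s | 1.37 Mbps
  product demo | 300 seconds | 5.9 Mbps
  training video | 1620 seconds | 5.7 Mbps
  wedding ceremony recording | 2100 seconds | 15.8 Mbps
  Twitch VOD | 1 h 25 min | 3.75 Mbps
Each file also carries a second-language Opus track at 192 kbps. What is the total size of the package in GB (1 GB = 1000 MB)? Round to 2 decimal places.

8.20 GB

Audio: 192 kbps = 0.192 Mbps.
screen recording: 1.562 Mbps × 354 s = 552.9 Mb
product demo: 6.092 Mbps × 300 s = 1827.6 Mb
training video: 5.892 Mbps × 1620 s = 9545.0 Mb
wedding ceremony recording: 15.992 Mbps × 2100 s = 33583.2 Mb
Twitch VOD: 3.942 Mbps × 5100 s = 20104.2 Mb
Total: 65613.0 Mb = 8201.6 MB.
= 8.202 GB.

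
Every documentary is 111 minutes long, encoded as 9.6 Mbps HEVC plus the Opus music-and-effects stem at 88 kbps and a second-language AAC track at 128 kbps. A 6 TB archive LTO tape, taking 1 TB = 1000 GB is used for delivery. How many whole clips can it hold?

734

111 min = 6660 s
Audio total: 88 + 128 = 216 kbps = 0.216 Mbps.
Total bitrate: 9.816 Mbps.
Per item: 9.816 Mbps × 6660 s = 65,375 Mb = 8,172 MB.
Capacity: 6 TB = 48,000,000 Mb; 734.23 items → 734 complete.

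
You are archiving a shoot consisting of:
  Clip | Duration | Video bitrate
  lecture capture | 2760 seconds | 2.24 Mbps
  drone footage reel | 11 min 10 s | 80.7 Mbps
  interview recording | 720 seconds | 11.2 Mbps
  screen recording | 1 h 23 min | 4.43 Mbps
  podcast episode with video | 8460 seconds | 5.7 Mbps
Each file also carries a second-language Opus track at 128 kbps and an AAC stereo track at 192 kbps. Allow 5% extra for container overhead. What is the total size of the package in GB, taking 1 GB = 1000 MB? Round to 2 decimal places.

Audio total: 128 + 192 = 320 kbps = 0.320 Mbps.
lecture capture: 2.560 Mbps × 2760 s × 1.05 = 7418.9 Mb
drone footage reel: 81.020 Mbps × 670 s × 1.05 = 56997.6 Mb
interview recording: 11.520 Mbps × 720 s × 1.05 = 8709.1 Mb
screen recording: 4.750 Mbps × 4980 s × 1.05 = 24837.8 Mb
podcast episode with video: 6.020 Mbps × 8460 s × 1.05 = 53475.7 Mb
Total: 151439.0 Mb = 18929.9 MB.
= 18.93 GB.

18.93 GB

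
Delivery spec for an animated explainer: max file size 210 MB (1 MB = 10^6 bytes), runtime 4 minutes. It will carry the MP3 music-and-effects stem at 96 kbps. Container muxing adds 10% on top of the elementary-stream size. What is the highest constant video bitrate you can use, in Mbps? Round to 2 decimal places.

6.27 Mbps

Budget: 210 MB = 1680.0 Mb.
Stream payload after overhead: 1680.0 / 1.10 = 1527.3 Mb.
4 min = 240 s
Total bitrate budget: 1527.3 Mb / 240 s = 6.364 Mbps.
Audio: 96 kbps = 0.096 Mbps.
Video: 6.364 − 0.096 = 6.268 Mbps.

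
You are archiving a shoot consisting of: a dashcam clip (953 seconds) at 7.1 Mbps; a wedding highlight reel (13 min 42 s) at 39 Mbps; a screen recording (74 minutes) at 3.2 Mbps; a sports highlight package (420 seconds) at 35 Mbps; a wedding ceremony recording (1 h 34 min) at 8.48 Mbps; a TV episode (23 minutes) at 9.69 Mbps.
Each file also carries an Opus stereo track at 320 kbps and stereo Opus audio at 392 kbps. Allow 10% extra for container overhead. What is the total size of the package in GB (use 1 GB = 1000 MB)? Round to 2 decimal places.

19.06 GB

Audio total: 320 + 392 = 712 kbps = 0.712 Mbps.
dashcam clip: 7.812 Mbps × 953 s × 1.10 = 8189.3 Mb
wedding highlight reel: 39.712 Mbps × 822 s × 1.10 = 35907.6 Mb
screen recording: 3.912 Mbps × 4440 s × 1.10 = 19106.2 Mb
sports highlight package: 35.712 Mbps × 420 s × 1.10 = 16498.9 Mb
wedding ceremony recording: 9.192 Mbps × 5640 s × 1.10 = 57027.2 Mb
TV episode: 10.402 Mbps × 1380 s × 1.10 = 15790.2 Mb
Total: 152519.5 Mb = 19064.9 MB.
= 19.06 GB.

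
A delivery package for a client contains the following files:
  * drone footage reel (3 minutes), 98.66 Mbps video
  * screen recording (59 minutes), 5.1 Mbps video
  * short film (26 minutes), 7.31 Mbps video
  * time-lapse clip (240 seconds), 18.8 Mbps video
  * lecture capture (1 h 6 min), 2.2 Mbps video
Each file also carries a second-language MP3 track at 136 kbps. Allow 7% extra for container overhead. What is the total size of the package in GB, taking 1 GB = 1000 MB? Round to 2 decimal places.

8.26 GB

Audio: 136 kbps = 0.136 Mbps.
drone footage reel: 98.796 Mbps × 180 s × 1.07 = 19028.1 Mb
screen recording: 5.236 Mbps × 3540 s × 1.07 = 19832.9 Mb
short film: 7.446 Mbps × 1560 s × 1.07 = 12428.9 Mb
time-lapse clip: 18.936 Mbps × 240 s × 1.07 = 4862.8 Mb
lecture capture: 2.336 Mbps × 3960 s × 1.07 = 9898.1 Mb
Total: 66050.8 Mb = 8256.3 MB.
= 8.256 GB.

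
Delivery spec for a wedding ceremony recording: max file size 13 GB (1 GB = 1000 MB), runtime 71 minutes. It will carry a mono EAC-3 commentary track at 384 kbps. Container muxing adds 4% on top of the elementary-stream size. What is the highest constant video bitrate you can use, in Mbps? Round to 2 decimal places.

Budget: 13 GB = 104000.0 Mb.
Stream payload after overhead: 104000.0 / 1.04 = 100000.0 Mb.
71 min = 4260 s
Total bitrate budget: 100000.0 Mb / 4260 s = 23.474 Mbps.
Audio: 384 kbps = 0.384 Mbps.
Video: 23.474 − 0.384 = 23.090 Mbps.

23.09 Mbps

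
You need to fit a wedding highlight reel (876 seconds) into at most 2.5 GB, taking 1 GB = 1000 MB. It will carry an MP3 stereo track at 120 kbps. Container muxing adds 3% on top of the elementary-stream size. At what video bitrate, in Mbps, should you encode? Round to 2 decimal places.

Budget: 2.5 GB = 20000.0 Mb.
Stream payload after overhead: 20000.0 / 1.03 = 19417.5 Mb.
Total bitrate budget: 19417.5 Mb / 876 s = 22.166 Mbps.
Audio: 120 kbps = 0.120 Mbps.
Video: 22.166 − 0.120 = 22.046 Mbps.

22.05 Mbps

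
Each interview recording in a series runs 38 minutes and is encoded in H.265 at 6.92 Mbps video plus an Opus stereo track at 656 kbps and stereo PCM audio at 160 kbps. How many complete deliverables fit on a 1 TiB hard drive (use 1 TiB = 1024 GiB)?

38 min = 2280 s
Audio total: 656 + 160 = 816 kbps = 0.816 Mbps.
Total bitrate: 7.736 Mbps.
Per item: 7.736 Mbps × 2280 s = 17,638 Mb = 2,205 MB.
Capacity: 1 TiB = 8,796,093 Mb; 498.70 items → 498 complete.

498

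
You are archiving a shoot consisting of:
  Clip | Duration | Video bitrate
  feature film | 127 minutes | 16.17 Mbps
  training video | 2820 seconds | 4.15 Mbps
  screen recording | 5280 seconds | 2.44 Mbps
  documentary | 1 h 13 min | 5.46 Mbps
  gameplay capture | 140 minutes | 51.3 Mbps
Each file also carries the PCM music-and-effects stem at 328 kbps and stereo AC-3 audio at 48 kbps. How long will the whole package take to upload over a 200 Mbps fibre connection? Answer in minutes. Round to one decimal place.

51.1 minutes

Audio total: 328 + 48 = 376 kbps = 0.376 Mbps.
feature film: 16.546 Mbps × 7620 s = 126080.5 Mb
training video: 4.526 Mbps × 2820 s = 12763.3 Mb
screen recording: 2.816 Mbps × 5280 s = 14868.5 Mb
documentary: 5.836 Mbps × 4380 s = 25561.7 Mb
gameplay capture: 51.676 Mbps × 8400 s = 434078.4 Mb
Total: 613352.4 Mb = 76669.1 MB.
At 200 Mbps: 613352.4 / 200 = 3067 s ≈ 51.1 minutes.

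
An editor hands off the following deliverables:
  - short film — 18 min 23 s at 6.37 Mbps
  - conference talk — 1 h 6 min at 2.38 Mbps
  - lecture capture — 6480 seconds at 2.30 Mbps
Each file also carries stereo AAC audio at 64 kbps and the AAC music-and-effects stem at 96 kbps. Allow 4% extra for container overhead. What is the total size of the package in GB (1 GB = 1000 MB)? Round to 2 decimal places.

Audio total: 64 + 96 = 160 kbps = 0.160 Mbps.
short film: 6.530 Mbps × 1103 s × 1.04 = 7490.7 Mb
conference talk: 2.540 Mbps × 3960 s × 1.04 = 10460.7 Mb
lecture capture: 2.460 Mbps × 6480 s × 1.04 = 16578.4 Mb
Total: 34529.9 Mb = 4316.2 MB.
= 4.316 GB.

4.32 GB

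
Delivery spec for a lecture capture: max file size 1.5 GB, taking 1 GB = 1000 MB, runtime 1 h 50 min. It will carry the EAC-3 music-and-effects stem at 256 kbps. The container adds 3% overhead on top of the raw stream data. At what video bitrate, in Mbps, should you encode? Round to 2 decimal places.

1.51 Mbps

Budget: 1.5 GB = 12000.0 Mb.
Stream payload after overhead: 12000.0 / 1.03 = 11650.5 Mb.
1 h 50 min = 110 min = 6600 s
Total bitrate budget: 11650.5 Mb / 6600 s = 1.765 Mbps.
Audio: 256 kbps = 0.256 Mbps.
Video: 1.765 − 0.256 = 1.509 Mbps.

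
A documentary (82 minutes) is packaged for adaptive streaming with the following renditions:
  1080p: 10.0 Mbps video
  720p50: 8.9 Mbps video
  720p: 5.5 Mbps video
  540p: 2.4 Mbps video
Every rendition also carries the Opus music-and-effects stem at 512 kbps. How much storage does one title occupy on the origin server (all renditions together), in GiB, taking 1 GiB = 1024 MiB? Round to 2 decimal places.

82 min = 4920 s
Audio: 512 kbps = 0.512 Mbps.
Sum of rendition bitrates: (10.0+0.512) + (8.9+0.512) + (5.5+0.512) + (2.4+0.512) = 28.848 Mbps.
× 4920 s = 141,932 Mb = 17,742 MB = 16.52 GiB.

16.52 GiB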